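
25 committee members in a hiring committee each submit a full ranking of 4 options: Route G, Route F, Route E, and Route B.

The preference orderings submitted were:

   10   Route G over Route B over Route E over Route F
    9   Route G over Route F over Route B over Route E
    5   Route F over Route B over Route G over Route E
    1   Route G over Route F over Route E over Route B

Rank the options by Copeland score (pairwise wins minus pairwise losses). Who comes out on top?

Pairwise results:
  Route G vs Route F: Route G wins 20–5.
  Route G vs Route E: Route G wins 25–0.
  Route G vs Route B: Route G wins 20–5.
  Route F vs Route E: Route F wins 15–10.
  Route F vs Route B: Route F wins 15–10.
  Route E vs Route B: Route B wins 24–1.
Copeland scores (wins − losses):
  Route G: 3 − 0 = 3
  Route F: 2 − 1 = 1
  Route E: 0 − 3 = -3
  Route B: 1 − 2 = -1
Route G has the best Copeland score.

Route G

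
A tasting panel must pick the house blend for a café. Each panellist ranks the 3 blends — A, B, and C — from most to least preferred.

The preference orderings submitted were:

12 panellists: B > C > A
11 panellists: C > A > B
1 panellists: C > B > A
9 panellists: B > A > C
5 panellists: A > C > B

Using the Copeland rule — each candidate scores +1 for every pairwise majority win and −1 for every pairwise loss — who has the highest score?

Pairwise results:
  A vs B: B wins 22–16.
  A vs C: C wins 24–14.
  B vs C: B wins 21–17.
Copeland scores (wins − losses):
  A: 0 − 2 = -2
  B: 2 − 0 = 2
  C: 1 − 1 = 0
B has the best Copeland score.

B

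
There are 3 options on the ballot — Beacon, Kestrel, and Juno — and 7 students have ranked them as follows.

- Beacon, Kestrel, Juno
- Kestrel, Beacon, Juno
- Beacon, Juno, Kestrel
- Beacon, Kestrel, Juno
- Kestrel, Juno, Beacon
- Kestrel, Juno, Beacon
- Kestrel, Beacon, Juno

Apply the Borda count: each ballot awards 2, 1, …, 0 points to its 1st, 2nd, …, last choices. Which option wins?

Kestrel

Borda scores:
  Beacon: 2 + 1 + 2 + 2 + 0 + 0 + 1 = 8
  Kestrel: 1 + 2 + 0 + 1 + 2 + 2 + 2 = 10
  Juno: 0 + 0 + 1 + 0 + 1 + 1 + 0 = 3
Kestrel has the highest total.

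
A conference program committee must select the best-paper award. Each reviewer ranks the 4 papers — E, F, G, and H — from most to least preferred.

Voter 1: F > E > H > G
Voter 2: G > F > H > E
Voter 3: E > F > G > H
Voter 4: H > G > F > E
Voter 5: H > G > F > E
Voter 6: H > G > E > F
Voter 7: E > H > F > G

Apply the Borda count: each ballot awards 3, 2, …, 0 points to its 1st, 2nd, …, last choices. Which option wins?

H

Borda scores:
  E: 2 + 0 + 3 + 0 + 0 + 1 + 3 = 9
  F: 3 + 2 + 2 + 1 + 1 + 0 + 1 = 10
  G: 0 + 3 + 1 + 2 + 2 + 2 + 0 = 10
  H: 1 + 1 + 0 + 3 + 3 + 3 + 2 = 13
H has the highest total.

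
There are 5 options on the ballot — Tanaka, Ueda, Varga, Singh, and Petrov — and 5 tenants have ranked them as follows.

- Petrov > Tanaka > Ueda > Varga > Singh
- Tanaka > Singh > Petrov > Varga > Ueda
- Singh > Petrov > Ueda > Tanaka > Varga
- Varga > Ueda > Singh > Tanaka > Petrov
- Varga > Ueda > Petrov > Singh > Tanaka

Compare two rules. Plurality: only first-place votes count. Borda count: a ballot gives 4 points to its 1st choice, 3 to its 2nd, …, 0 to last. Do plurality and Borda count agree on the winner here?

Plurality first-place counts: Tanaka 1, Ueda 0, Varga 2, Singh 1, Petrov 1 → Varga.
Borda totals: Tanaka 9, Ueda 10, Varga 10, Singh 10, Petrov 11 → Petrov.
The two rules disagree: plurality picks Varga, Borda picks Petrov.

No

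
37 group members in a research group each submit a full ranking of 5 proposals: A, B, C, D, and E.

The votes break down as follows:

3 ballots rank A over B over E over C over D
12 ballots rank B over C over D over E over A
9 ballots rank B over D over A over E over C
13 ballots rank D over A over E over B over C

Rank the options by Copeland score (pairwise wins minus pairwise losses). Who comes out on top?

B

Pairwise results:
  A vs B: B wins 21–16.
  A vs C: A wins 25–12.
  A vs D: D wins 34–3.
  A vs E: A wins 25–12.
  B vs C: B wins 37–0.
  B vs D: B wins 24–13.
  B vs E: B wins 24–13.
  C vs D: D wins 22–15.
  C vs E: E wins 25–12.
  D vs E: D wins 34–3.
Copeland scores (wins − losses):
  A: 2 − 2 = 0
  B: 4 − 0 = 4
  C: 0 − 4 = -4
  D: 3 − 1 = 2
  E: 1 − 3 = -2
B has the best Copeland score.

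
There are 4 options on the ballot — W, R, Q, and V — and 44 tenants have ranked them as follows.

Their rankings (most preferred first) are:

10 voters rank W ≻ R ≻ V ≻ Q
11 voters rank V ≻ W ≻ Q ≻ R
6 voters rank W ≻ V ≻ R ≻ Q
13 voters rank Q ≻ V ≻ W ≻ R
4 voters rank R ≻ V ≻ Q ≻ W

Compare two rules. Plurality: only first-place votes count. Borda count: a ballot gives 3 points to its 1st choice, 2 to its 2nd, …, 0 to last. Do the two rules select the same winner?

No

Plurality first-place counts: W 16, R 4, Q 13, V 11 → W.
Borda totals: W 83, R 38, Q 54, V 89 → V.
The two rules disagree: plurality picks W, Borda picks V.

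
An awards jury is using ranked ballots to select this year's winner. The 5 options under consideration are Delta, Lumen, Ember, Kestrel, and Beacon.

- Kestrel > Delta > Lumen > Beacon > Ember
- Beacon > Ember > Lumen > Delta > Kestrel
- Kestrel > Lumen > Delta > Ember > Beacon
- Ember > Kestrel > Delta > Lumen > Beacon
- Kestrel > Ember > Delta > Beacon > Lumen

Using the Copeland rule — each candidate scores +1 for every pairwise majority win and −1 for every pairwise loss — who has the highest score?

Kestrel

Pairwise results:
  Delta vs Lumen: Delta wins 3–2.
  Delta vs Ember: Ember wins 3–2.
  Delta vs Kestrel: Kestrel wins 4–1.
  Delta vs Beacon: Delta wins 4–1.
  Lumen vs Ember: Ember wins 3–2.
  Lumen vs Kestrel: Kestrel wins 4–1.
  Lumen vs Beacon: Lumen wins 3–2.
  Ember vs Kestrel: Kestrel wins 3–2.
  Ember vs Beacon: Ember wins 3–2.
  Kestrel vs Beacon: Kestrel wins 4–1.
Copeland scores (wins − losses):
  Delta: 2 − 2 = 0
  Lumen: 1 − 3 = -2
  Ember: 3 − 1 = 2
  Kestrel: 4 − 0 = 4
  Beacon: 0 − 4 = -4
Kestrel has the best Copeland score.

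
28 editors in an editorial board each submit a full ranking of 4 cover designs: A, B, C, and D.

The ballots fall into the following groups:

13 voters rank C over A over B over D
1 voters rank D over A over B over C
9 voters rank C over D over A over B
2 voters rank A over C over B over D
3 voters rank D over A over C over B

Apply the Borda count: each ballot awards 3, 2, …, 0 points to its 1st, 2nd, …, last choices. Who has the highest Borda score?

C

Borda scores:
  A: 13·2 + 2 + 9·1 + 2·3 + 3·2 = 49
  B: 13·1 + 1 + 9·0 + 2·1 + 3·0 = 16
  C: 13·3 + 0 + 9·3 + 2·2 + 3·1 = 73
  D: 13·0 + 3 + 9·2 + 2·0 + 3·3 = 30
C has the highest total.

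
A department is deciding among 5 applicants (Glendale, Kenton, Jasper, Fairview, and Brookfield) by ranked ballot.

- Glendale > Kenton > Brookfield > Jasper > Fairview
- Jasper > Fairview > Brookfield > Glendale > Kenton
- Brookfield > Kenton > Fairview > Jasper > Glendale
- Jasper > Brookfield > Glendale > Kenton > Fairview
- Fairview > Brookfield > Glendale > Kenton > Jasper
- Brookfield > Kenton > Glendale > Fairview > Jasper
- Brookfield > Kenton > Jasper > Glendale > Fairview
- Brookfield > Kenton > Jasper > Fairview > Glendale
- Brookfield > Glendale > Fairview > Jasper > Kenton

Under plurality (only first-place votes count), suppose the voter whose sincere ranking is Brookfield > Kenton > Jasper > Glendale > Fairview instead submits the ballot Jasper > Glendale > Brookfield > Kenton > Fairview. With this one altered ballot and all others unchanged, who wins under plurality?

First-place totals with the altered ballot: Glendale 1, Kenton 0, Jasper 3, Fairview 1, Brookfield 4.
The winner is unchanged: still Brookfield.

Brookfield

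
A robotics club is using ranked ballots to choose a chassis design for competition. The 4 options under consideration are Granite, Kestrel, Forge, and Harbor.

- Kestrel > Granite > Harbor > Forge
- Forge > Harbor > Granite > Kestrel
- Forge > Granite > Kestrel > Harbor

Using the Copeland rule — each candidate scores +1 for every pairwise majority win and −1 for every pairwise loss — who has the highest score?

Forge

Pairwise results:
  Granite vs Kestrel: Granite wins 2–1.
  Granite vs Forge: Forge wins 2–1.
  Granite vs Harbor: Granite wins 2–1.
  Kestrel vs Forge: Forge wins 2–1.
  Kestrel vs Harbor: Kestrel wins 2–1.
  Forge vs Harbor: Forge wins 2–1.
Copeland scores (wins − losses):
  Granite: 2 − 1 = 1
  Kestrel: 1 − 2 = -1
  Forge: 3 − 0 = 3
  Harbor: 0 − 3 = -3
Forge has the best Copeland score.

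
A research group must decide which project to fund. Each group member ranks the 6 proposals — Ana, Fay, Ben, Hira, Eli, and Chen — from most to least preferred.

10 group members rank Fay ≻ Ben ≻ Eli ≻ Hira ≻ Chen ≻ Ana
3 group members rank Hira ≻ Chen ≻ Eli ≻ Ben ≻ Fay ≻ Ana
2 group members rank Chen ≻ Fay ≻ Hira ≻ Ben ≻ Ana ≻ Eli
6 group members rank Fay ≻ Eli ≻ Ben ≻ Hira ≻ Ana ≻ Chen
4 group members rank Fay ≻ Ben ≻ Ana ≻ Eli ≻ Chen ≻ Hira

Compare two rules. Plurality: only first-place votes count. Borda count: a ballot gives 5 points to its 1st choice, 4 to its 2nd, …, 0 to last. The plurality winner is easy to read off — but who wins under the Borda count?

Fay

Plurality first-place counts: Ana 0, Fay 20, Ben 0, Hira 3, Eli 0, Chen 2 → Fay.
Borda totals: Ana 20, Fay 111, Ben 84, Hira 53, Eli 71, Chen 36 → Fay.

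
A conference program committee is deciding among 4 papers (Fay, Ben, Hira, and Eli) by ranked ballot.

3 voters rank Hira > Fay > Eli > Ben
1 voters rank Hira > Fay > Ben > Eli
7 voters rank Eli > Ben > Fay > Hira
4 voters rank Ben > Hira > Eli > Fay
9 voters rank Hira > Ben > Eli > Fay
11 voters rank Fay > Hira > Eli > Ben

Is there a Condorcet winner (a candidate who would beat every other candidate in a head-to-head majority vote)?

No

Head-to-head results (35 voters total):
Fay vs Ben: Ben wins 20–15.
Fay vs Hira: Fay wins 18–17.
Fay vs Eli: Eli wins 20–15.
Ben vs Hira: Hira wins 24–11.
Ben vs Eli: Eli wins 21–14.
Hira vs Eli: Hira wins 28–7.
No candidate beats all others: Fay beats Hira beats Ben beats Fay, a majority cycle.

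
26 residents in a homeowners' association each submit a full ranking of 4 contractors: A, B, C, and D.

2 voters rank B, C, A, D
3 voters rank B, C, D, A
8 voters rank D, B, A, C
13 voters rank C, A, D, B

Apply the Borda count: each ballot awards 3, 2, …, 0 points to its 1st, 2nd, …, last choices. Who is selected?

Borda scores:
  A: 2·1 + 3·0 + 8·1 + 13·2 = 36
  B: 2·3 + 3·3 + 8·2 + 13·0 = 31
  C: 2·2 + 3·2 + 8·0 + 13·3 = 49
  D: 2·0 + 3·1 + 8·3 + 13·1 = 40
C has the highest total.

C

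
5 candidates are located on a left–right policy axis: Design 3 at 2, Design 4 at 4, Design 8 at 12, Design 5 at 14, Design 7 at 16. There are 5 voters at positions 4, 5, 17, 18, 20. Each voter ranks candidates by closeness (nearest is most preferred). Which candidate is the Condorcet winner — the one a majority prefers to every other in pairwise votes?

Design 7

With single-peaked preferences on a line, the Condorcet winner is the candidate closest to the median voter.
The median voter (position 17) is closest to Design 7 at 16.
Check: Design 7 vs Design 5 — voters closer to Design 7: 3 of 5.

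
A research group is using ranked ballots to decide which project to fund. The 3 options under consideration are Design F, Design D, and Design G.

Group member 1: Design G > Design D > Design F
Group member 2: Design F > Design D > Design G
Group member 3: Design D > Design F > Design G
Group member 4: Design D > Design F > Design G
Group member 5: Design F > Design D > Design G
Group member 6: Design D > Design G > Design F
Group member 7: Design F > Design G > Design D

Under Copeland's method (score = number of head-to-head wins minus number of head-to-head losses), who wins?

Pairwise results:
  Design F vs Design D: Design D wins 4–3.
  Design F vs Design G: Design F wins 5–2.
  Design D vs Design G: Design D wins 5–2.
Copeland scores (wins − losses):
  Design F: 1 − 1 = 0
  Design D: 2 − 0 = 2
  Design G: 0 − 2 = -2
Design D has the best Copeland score.

Design D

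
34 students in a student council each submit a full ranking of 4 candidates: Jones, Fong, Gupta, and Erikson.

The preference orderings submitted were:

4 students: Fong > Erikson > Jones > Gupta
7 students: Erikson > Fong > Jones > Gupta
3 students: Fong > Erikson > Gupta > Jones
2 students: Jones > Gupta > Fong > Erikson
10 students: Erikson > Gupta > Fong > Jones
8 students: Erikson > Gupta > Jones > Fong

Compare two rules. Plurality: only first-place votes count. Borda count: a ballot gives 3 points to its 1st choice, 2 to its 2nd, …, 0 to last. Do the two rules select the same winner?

Plurality first-place counts: Jones 2, Fong 7, Gupta 0, Erikson 25 → Erikson.
Borda totals: Jones 25, Fong 47, Gupta 43, Erikson 89 → Erikson.
The two rules agree on Erikson.

Yes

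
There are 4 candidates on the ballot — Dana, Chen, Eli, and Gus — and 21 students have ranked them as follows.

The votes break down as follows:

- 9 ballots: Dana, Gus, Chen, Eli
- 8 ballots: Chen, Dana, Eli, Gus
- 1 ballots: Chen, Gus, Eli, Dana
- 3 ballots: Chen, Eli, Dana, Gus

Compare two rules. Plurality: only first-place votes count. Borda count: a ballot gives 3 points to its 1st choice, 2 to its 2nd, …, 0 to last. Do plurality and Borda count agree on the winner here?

No

Plurality first-place counts: Dana 9, Chen 12, Eli 0, Gus 0 → Chen.
Borda totals: Dana 46, Chen 45, Eli 15, Gus 20 → Dana.
The two rules disagree: plurality picks Chen, Borda picks Dana.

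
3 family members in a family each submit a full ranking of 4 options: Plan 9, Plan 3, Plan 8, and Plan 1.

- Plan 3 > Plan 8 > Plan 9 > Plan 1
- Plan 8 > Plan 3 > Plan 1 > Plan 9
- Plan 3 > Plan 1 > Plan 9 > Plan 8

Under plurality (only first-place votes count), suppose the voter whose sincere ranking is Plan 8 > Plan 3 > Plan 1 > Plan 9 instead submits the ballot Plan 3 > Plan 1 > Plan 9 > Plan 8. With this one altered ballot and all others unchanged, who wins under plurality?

First-place totals with the altered ballot: Plan 9 0, Plan 3 3, Plan 8 0, Plan 1 0.
The winner is unchanged: still Plan 3.

Plan 3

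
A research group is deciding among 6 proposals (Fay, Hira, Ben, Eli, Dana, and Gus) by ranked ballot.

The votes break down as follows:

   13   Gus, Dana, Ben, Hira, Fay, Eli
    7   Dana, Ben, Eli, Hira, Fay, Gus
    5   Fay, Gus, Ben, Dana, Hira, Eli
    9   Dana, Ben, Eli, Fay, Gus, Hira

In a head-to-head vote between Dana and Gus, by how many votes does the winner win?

Ballots ranking Dana above Gus: 7+9 = 16.
Ballots ranking Gus above Dana: 13+5 = 18.
Gus wins 18–16, a margin of 2.

2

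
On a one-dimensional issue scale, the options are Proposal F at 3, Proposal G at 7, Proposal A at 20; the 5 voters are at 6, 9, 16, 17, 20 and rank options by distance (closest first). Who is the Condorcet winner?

Proposal A

With single-peaked preferences on a line, the Condorcet winner is the candidate closest to the median voter.
The median voter (position 16) is closest to Proposal A at 20.
Check: Proposal A vs Proposal F — voters closer to Proposal A: 3 of 5.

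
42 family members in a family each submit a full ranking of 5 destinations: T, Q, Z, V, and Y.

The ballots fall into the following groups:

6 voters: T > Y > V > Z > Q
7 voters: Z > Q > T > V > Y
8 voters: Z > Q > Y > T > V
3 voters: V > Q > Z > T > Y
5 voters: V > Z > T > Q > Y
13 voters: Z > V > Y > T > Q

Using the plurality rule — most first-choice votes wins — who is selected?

Z

First-place vote totals:
  T: 6
  Q: 0
  Z: 28
  V: 8
  Y: 0
Z has the most first-place votes.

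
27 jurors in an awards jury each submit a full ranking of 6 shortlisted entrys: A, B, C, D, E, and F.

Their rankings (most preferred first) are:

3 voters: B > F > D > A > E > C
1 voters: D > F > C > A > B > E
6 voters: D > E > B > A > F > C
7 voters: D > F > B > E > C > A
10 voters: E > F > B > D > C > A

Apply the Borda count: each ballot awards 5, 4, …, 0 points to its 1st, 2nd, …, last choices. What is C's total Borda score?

20

Borda scores:
  A: 3·2 + 2 + 6·2 + 7·0 + 10·0 = 20
  B: 3·5 + 1 + 6·3 + 7·3 + 10·3 = 85
  C: 3·0 + 3 + 6·0 + 7·1 + 10·1 = 20
  D: 3·3 + 5 + 6·5 + 7·5 + 10·2 = 99
  E: 3·1 + 0 + 6·4 + 7·2 + 10·5 = 91
  F: 3·4 + 4 + 6·1 + 7·4 + 10·4 = 90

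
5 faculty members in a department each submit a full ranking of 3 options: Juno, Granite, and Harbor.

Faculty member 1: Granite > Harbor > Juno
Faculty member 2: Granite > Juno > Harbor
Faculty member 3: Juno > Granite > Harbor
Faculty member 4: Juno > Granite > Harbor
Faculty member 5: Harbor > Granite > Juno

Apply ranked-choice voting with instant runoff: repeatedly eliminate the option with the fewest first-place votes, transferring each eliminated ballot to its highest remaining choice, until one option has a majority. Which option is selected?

Round 1: Juno 2, Granite 2, Harbor 1. Harbor has the fewest and is eliminated.
Round 2: Granite 3, Juno 2. Granite has a majority.

Granite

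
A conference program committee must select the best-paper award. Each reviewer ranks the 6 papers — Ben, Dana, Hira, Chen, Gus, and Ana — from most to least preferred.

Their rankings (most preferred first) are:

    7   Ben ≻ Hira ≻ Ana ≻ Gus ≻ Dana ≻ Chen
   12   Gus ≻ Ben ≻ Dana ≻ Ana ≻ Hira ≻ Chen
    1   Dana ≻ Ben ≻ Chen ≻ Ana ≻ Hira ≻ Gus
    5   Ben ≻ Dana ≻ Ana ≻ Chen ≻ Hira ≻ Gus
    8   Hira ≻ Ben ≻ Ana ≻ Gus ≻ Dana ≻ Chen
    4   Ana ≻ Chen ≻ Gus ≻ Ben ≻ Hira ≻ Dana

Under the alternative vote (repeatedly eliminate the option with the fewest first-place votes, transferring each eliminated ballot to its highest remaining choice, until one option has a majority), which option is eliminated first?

Round 1: Ben 12, Gus 12, Hira 8, Ana 4, Dana 1, Chen 0. Chen has the fewest and is eliminated.
Round 2: Ben 12, Gus 12, Hira 8, Ana 4, Dana 1. Dana has the fewest and is eliminated.
Round 3: Ben 13, Gus 12, Hira 8, Ana 4. Ana has the fewest and is eliminated.
Round 4: Gus 16, Ben 13, Hira 8. Hira has the fewest and is eliminated.
Round 5: Ben 21, Gus 16. Ben has a majority.

Chen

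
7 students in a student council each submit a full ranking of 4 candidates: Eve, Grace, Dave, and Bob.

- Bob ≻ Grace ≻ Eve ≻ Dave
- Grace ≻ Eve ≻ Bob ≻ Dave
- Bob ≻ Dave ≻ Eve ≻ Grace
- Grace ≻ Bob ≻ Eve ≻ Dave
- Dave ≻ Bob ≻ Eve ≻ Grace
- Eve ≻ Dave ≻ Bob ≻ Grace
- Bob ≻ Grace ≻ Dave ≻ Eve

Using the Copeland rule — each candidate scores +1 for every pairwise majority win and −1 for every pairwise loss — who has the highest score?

Bob

Pairwise results:
  Eve vs Grace: Grace wins 4–3.
  Eve vs Dave: Eve wins 4–3.
  Eve vs Bob: Bob wins 5–2.
  Grace vs Dave: Grace wins 4–3.
  Grace vs Bob: Bob wins 5–2.
  Dave vs Bob: Bob wins 5–2.
Copeland scores (wins − losses):
  Eve: 1 − 2 = -1
  Grace: 2 − 1 = 1
  Dave: 0 − 3 = -3
  Bob: 3 − 0 = 3
Bob has the best Copeland score.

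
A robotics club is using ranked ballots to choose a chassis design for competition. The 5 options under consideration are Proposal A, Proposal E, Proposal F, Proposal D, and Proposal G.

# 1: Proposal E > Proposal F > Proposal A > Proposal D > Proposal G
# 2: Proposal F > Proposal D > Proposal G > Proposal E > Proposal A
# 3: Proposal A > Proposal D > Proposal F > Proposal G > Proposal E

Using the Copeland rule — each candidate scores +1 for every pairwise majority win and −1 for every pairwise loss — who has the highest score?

Proposal F

Pairwise results:
  Proposal A vs Proposal E: Proposal E wins 2–1.
  Proposal A vs Proposal F: Proposal F wins 2–1.
  Proposal A vs Proposal D: Proposal A wins 2–1.
  Proposal A vs Proposal G: Proposal A wins 2–1.
  Proposal E vs Proposal F: Proposal F wins 2–1.
  Proposal E vs Proposal D: Proposal D wins 2–1.
  Proposal E vs Proposal G: Proposal G wins 2–1.
  Proposal F vs Proposal D: Proposal F wins 2–1.
  Proposal F vs Proposal G: Proposal F wins 3–0.
  Proposal D vs Proposal G: Proposal D wins 3–0.
Copeland scores (wins − losses):
  Proposal A: 2 − 2 = 0
  Proposal E: 1 − 3 = -2
  Proposal F: 4 − 0 = 4
  Proposal D: 2 − 2 = 0
  Proposal G: 1 − 3 = -2
Proposal F has the best Copeland score.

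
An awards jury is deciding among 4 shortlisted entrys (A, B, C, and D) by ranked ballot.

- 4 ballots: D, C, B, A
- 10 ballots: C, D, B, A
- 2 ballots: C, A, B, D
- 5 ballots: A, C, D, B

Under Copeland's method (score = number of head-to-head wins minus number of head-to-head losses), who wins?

C

Pairwise results:
  A vs B: B wins 14–7.
  A vs C: C wins 16–5.
  A vs D: D wins 14–7.
  B vs C: C wins 21–0.
  B vs D: D wins 19–2.
  C vs D: C wins 17–4.
Copeland scores (wins − losses):
  A: 0 − 3 = -3
  B: 1 − 2 = -1
  C: 3 − 0 = 3
  D: 2 − 1 = 1
C has the best Copeland score.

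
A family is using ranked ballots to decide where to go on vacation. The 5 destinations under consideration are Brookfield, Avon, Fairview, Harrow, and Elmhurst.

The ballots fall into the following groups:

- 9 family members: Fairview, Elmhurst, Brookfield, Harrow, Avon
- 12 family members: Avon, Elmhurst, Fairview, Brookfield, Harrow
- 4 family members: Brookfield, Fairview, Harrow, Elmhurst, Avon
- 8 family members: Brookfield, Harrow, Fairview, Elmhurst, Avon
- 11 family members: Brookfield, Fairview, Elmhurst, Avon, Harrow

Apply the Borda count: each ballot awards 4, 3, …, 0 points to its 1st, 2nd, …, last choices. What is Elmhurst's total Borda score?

Borda scores:
  Brookfield: 9·2 + 12·1 + 4·4 + 8·4 + 11·4 = 122
  Avon: 9·0 + 12·4 + 4·0 + 8·0 + 11·1 = 59
  Fairview: 9·4 + 12·2 + 4·3 + 8·2 + 11·3 = 121
  Harrow: 9·1 + 12·0 + 4·2 + 8·3 + 11·0 = 41
  Elmhurst: 9·3 + 12·3 + 4·1 + 8·1 + 11·2 = 97

97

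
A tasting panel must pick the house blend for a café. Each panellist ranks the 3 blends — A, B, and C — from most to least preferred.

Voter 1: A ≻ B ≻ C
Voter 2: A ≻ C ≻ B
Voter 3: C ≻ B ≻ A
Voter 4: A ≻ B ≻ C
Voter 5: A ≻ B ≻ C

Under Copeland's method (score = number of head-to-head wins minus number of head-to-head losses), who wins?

Pairwise results:
  A vs B: A wins 4–1.
  A vs C: A wins 4–1.
  B vs C: B wins 3–2.
Copeland scores (wins − losses):
  A: 2 − 0 = 2
  B: 1 − 1 = 0
  C: 0 − 2 = -2
A has the best Copeland score.

A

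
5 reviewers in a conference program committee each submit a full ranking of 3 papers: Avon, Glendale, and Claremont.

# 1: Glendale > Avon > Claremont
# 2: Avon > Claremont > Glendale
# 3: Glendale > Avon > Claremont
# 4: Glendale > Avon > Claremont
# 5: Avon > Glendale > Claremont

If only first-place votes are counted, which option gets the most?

Glendale

First-place vote totals:
  Avon: 2
  Glendale: 3
  Claremont: 0
Glendale has the most first-place votes.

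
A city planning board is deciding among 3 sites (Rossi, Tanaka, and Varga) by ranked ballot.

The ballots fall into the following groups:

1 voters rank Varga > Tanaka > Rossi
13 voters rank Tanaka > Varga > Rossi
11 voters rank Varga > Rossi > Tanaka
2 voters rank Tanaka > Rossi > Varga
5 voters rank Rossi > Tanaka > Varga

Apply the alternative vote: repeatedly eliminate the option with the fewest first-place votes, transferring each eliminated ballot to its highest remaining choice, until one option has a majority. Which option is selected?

Tanaka

Round 1: Tanaka 15, Varga 12, Rossi 5. Rossi has the fewest and is eliminated.
Round 2: Tanaka 20, Varga 12. Tanaka has a majority.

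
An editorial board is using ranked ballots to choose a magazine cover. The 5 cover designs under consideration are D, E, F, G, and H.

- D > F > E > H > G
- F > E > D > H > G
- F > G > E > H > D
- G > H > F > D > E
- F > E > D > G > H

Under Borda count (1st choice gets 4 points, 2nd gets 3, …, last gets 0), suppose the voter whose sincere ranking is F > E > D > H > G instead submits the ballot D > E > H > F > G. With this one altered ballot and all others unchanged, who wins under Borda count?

F

Borda totals with the altered ballot: D 11, E 10, F 14, G 8, H 7.
The winner is unchanged: still F.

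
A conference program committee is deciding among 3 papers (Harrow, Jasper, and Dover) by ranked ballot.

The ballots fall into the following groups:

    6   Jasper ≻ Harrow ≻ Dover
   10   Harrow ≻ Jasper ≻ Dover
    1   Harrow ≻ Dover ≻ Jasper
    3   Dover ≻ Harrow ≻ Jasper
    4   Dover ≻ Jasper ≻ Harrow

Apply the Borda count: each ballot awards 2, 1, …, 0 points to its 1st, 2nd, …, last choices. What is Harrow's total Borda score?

Borda scores:
  Harrow: 6·1 + 10·2 + 2 + 3·1 + 4·0 = 31
  Jasper: 6·2 + 10·1 + 0 + 3·0 + 4·1 = 26
  Dover: 6·0 + 10·0 + 1 + 3·2 + 4·2 = 15

31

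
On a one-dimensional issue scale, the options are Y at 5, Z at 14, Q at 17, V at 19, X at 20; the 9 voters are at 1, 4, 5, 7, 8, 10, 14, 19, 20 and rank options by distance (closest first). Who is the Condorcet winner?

With single-peaked preferences on a line, the Condorcet winner is the candidate closest to the median voter.
The median voter (position 8) is closest to Y at 5.
Check: Y vs V — voters closer to Y: 6 of 9.

Y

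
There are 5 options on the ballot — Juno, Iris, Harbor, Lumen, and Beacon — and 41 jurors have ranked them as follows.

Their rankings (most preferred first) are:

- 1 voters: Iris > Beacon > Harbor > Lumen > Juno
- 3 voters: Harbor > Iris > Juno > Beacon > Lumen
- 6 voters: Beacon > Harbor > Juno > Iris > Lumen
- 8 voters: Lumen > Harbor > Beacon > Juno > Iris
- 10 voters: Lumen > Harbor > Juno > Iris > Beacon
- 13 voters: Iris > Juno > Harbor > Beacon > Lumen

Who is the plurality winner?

Lumen

First-place vote totals:
  Juno: 0
  Iris: 14
  Harbor: 3
  Lumen: 18
  Beacon: 6
Lumen has the most first-place votes.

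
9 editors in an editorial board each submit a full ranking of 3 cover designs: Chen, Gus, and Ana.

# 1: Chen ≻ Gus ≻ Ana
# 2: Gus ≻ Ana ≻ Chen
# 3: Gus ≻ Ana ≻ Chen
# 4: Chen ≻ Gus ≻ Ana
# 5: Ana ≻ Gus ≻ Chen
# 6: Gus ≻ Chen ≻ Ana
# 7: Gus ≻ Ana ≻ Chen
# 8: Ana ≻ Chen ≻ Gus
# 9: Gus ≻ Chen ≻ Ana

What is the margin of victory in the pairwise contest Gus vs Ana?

Ballots ranking Gus above Ana: 7.
Ballots ranking Ana above Gus: 2.
Gus wins 7–2, a margin of 5.

5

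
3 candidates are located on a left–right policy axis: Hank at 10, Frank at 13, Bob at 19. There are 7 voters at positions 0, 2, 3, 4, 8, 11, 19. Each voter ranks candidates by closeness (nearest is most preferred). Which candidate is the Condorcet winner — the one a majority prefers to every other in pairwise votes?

With single-peaked preferences on a line, the Condorcet winner is the candidate closest to the median voter.
The median voter (position 4) is closest to Hank at 10.
Check: Hank vs Frank — voters closer to Hank: 6 of 7.

Hank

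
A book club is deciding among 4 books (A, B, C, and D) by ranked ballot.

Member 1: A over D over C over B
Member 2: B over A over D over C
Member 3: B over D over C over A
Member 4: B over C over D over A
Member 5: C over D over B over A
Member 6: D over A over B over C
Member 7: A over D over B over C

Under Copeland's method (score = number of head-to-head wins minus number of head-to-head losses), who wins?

Pairwise results:
  A vs B: B wins 4–3.
  A vs C: A wins 4–3.
  A vs D: D wins 4–3.
  B vs C: B wins 5–2.
  B vs D: D wins 4–3.
  C vs D: D wins 5–2.
Copeland scores (wins − losses):
  A: 1 − 2 = -1
  B: 2 − 1 = 1
  C: 0 − 3 = -3
  D: 3 − 0 = 3
D has the best Copeland score.

D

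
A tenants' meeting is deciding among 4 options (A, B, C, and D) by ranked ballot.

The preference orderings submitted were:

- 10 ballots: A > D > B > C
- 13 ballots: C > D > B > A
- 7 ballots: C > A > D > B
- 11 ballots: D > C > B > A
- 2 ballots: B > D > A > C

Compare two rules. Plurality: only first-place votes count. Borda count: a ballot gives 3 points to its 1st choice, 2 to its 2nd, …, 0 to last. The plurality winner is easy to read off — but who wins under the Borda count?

D

Plurality first-place counts: A 10, B 2, C 20, D 11 → C.
Borda totals: A 46, B 40, C 82, D 90 → D.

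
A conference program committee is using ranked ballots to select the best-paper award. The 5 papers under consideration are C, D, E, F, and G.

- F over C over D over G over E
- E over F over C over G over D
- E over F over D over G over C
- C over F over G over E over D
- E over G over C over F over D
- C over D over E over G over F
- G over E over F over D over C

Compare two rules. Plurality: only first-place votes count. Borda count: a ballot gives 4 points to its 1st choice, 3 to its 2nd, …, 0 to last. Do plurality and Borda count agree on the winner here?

Yes

Plurality first-place counts: C 2, D 0, E 3, F 1, G 1 → E.
Borda totals: C 15, D 8, E 18, F 16, G 13 → E.
The two rules agree on E.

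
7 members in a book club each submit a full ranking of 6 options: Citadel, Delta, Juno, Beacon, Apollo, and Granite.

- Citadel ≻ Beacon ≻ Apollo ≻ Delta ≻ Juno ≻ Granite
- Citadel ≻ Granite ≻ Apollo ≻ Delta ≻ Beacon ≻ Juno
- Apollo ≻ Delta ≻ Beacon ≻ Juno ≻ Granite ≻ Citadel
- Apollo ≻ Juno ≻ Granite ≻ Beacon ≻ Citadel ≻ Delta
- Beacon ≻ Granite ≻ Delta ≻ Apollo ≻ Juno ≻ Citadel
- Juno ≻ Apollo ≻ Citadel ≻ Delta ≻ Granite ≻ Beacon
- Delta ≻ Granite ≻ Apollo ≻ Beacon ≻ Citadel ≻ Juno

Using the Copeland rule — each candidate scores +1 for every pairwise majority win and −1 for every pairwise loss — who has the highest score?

Apollo

Pairwise results:
  Citadel vs Delta: Citadel wins 4–3.
  Citadel vs Juno: Juno wins 4–3.
  Citadel vs Beacon: Beacon wins 4–3.
  Citadel vs Apollo: Apollo wins 5–2.
  Citadel vs Granite: Granite wins 4–3.
  Delta vs Juno: Delta wins 5–2.
  Delta vs Beacon: Delta wins 4–3.
  Delta vs Apollo: Apollo wins 5–2.
  Delta vs Granite: Delta wins 4–3.
  Juno vs Beacon: Beacon wins 5–2.
  Juno vs Apollo: Apollo wins 6–1.
  Juno vs Granite: Juno wins 4–3.
  Beacon vs Apollo: Apollo wins 5–2.
  Beacon vs Granite: Granite wins 4–3.
  Apollo vs Granite: Apollo wins 4–3.
Copeland scores (wins − losses):
  Citadel: 1 − 4 = -3
  Delta: 3 − 2 = 1
  Juno: 2 − 3 = -1
  Beacon: 2 − 3 = -1
  Apollo: 5 − 0 = 5
  Granite: 2 − 3 = -1
Apollo has the best Copeland score.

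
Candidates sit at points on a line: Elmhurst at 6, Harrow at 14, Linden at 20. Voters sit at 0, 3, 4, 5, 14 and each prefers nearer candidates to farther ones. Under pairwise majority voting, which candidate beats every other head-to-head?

Elmhurst

With single-peaked preferences on a line, the Condorcet winner is the candidate closest to the median voter.
The median voter (position 4) is closest to Elmhurst at 6.
Check: Elmhurst vs Linden — voters closer to Elmhurst: 4 of 5.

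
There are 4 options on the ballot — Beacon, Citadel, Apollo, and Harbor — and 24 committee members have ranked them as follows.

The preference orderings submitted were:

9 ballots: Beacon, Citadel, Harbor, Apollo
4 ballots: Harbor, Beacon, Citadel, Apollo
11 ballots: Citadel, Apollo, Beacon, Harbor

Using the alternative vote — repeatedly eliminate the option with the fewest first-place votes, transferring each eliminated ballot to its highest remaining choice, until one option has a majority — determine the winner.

Round 1: Citadel 11, Beacon 9, Harbor 4, Apollo 0. Apollo has the fewest and is eliminated.
Round 2: Citadel 11, Beacon 9, Harbor 4. Harbor has the fewest and is eliminated.
Round 3: Beacon 13, Citadel 11. Beacon has a majority.

Beacon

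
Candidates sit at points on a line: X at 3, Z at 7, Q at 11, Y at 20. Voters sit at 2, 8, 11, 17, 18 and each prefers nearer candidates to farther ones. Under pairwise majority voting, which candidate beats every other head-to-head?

Q

With single-peaked preferences on a line, the Condorcet winner is the candidate closest to the median voter.
The median voter (position 11) is closest to Q at 11.
Check: Q vs Y — voters closer to Q: 3 of 5.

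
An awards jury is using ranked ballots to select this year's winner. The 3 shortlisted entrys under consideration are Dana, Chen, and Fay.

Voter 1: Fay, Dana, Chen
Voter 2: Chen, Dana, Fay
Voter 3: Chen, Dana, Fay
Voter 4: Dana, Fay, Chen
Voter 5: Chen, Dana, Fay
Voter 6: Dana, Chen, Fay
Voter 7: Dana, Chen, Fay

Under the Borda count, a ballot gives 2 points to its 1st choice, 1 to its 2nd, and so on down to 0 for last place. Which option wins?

Borda scores:
  Dana: 1 + 1 + 1 + 2 + 1 + 2 + 2 = 10
  Chen: 0 + 2 + 2 + 0 + 2 + 1 + 1 = 8
  Fay: 2 + 0 + 0 + 1 + 0 + 0 + 0 = 3
Dana has the highest total.

Dana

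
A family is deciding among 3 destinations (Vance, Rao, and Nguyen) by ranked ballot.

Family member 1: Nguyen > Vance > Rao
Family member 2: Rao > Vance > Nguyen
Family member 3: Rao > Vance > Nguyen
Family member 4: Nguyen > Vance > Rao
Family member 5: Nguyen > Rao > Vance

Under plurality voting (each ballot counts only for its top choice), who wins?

Nguyen

First-place vote totals:
  Vance: 0
  Rao: 2
  Nguyen: 3
Nguyen has the most first-place votes.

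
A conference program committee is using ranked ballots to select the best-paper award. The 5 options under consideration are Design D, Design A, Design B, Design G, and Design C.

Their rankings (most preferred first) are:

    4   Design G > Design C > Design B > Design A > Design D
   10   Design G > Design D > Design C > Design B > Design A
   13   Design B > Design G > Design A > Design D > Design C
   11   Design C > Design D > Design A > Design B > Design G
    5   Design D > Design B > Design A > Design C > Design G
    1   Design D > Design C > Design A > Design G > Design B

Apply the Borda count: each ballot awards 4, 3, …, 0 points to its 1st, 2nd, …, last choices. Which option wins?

Borda scores:
  Design D: 4·0 + 10·3 + 13·1 + 11·3 + 5·4 + 4 = 100
  Design A: 4·1 + 10·0 + 13·2 + 11·2 + 5·2 + 2 = 64
  Design B: 4·2 + 10·1 + 13·4 + 11·1 + 5·3 + 0 = 96
  Design G: 4·4 + 10·4 + 13·3 + 11·0 + 5·0 + 1 = 96
  Design C: 4·3 + 10·2 + 13·0 + 11·4 + 5·1 + 3 = 84
Design D has the highest total.

Design D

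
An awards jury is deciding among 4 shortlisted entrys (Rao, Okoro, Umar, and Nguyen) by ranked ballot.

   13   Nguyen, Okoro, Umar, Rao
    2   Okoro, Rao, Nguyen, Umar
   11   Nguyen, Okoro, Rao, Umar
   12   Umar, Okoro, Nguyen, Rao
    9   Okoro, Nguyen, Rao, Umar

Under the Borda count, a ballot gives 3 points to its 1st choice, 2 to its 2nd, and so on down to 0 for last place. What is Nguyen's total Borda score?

104

Borda scores:
  Rao: 13·0 + 2·2 + 11·1 + 12·0 + 9·1 = 24
  Okoro: 13·2 + 2·3 + 11·2 + 12·2 + 9·3 = 105
  Umar: 13·1 + 2·0 + 11·0 + 12·3 + 9·0 = 49
  Nguyen: 13·3 + 2·1 + 11·3 + 12·1 + 9·2 = 104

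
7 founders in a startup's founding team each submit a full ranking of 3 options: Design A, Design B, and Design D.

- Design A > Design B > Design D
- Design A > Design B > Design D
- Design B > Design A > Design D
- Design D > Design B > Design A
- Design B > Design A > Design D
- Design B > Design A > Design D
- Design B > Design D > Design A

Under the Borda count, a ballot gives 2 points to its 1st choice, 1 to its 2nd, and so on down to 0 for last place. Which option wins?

Borda scores:
  Design A: 2 + 2 + 1 + 0 + 1 + 1 + 0 = 7
  Design B: 1 + 1 + 2 + 1 + 2 + 2 + 2 = 11
  Design D: 0 + 0 + 0 + 2 + 0 + 0 + 1 = 3
Design B has the highest total.

Design B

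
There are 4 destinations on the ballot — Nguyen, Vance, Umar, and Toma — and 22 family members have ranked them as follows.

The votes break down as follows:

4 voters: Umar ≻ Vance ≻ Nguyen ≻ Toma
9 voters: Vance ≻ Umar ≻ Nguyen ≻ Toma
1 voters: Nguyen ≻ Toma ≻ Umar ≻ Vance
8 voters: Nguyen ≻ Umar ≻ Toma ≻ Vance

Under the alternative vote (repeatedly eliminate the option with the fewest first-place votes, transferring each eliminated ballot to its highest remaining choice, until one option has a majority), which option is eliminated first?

Toma

Round 1: Nguyen 9, Vance 9, Umar 4, Toma 0. Toma has the fewest and is eliminated.
Round 2: Nguyen 9, Vance 9, Umar 4. Umar has the fewest and is eliminated.
Round 3: Vance 13, Nguyen 9. Vance has a majority.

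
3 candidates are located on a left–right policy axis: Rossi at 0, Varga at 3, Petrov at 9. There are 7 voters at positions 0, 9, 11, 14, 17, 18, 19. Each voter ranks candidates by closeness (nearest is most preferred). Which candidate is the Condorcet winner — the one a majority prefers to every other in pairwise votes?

Petrov

With single-peaked preferences on a line, the Condorcet winner is the candidate closest to the median voter.
The median voter (position 14) is closest to Petrov at 9.
Check: Petrov vs Rossi — voters closer to Petrov: 6 of 7.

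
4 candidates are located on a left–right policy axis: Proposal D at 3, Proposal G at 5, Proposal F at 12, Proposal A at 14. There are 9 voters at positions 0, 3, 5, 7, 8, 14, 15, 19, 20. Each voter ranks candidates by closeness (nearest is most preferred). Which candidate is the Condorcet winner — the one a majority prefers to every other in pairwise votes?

Proposal G

With single-peaked preferences on a line, the Condorcet winner is the candidate closest to the median voter.
The median voter (position 8) is closest to Proposal G at 5.
Check: Proposal G vs Proposal A — voters closer to Proposal G: 5 of 9.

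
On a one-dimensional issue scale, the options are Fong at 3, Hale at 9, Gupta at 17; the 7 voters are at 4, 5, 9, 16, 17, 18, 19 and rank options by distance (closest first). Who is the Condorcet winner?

With single-peaked preferences on a line, the Condorcet winner is the candidate closest to the median voter.
The median voter (position 16) is closest to Gupta at 17.
Check: Gupta vs Fong — voters closer to Gupta: 4 of 7.

Gupta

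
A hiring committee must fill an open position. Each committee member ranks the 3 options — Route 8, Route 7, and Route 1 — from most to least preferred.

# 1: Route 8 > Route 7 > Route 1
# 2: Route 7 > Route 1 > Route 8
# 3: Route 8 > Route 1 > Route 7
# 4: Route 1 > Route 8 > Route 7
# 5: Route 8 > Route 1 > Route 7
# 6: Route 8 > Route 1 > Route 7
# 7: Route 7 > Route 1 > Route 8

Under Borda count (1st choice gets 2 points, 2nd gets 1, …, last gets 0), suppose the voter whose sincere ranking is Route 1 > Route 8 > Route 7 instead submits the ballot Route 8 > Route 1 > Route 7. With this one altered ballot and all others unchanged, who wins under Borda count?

Route 8

Borda totals with the altered ballot: Route 8 10, Route 7 5, Route 1 6.
The winner is unchanged: still Route 8.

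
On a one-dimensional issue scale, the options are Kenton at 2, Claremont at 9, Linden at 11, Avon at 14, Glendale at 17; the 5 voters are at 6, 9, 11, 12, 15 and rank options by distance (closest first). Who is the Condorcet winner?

Linden

With single-peaked preferences on a line, the Condorcet winner is the candidate closest to the median voter.
The median voter (position 11) is closest to Linden at 11.
Check: Linden vs Kenton — voters closer to Linden: 4 of 5.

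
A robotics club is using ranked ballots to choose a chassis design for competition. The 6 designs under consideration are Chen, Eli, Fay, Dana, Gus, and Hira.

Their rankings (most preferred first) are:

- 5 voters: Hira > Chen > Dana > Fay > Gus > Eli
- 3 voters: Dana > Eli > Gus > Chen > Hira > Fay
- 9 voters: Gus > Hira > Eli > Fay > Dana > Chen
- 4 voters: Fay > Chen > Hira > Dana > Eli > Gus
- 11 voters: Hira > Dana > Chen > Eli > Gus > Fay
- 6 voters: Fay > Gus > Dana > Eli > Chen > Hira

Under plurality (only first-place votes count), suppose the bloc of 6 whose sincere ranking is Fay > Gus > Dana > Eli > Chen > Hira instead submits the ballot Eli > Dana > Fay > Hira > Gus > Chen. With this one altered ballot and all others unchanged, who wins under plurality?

First-place totals with the altered ballot: Chen 0, Eli 6, Fay 4, Dana 3, Gus 9, Hira 16.
The winner is unchanged: still Hira.

Hira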